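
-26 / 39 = -2 / 3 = -0.67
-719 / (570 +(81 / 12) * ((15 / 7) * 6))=-10066 / 9195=-1.09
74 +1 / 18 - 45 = 523 / 18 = 29.06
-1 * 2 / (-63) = 2 / 63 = 0.03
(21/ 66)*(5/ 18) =0.09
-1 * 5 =-5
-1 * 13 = -13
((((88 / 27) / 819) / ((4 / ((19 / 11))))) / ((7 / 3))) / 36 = 19 / 928746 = 0.00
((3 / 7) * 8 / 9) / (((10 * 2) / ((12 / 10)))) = 4 / 175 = 0.02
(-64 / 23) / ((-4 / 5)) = 3.48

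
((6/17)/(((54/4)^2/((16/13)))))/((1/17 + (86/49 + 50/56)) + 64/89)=2232832/3209351301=0.00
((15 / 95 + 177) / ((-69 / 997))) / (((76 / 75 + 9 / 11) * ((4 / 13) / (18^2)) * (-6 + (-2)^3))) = 485892660825 / 4622149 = 105122.67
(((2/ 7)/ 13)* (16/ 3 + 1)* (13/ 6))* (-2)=-38/ 63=-0.60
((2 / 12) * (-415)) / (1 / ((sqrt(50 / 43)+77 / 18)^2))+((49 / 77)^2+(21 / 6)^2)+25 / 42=-94371380185 / 70802424 -159775 * sqrt(86) / 2322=-1970.99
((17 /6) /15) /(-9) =-17 /810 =-0.02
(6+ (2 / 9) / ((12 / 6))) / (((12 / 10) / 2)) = 275 / 27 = 10.19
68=68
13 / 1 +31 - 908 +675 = -189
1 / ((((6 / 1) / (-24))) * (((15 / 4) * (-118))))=8 / 885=0.01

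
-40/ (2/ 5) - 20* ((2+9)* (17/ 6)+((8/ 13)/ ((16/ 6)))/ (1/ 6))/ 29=-138490/ 1131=-122.45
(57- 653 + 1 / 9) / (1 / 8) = -42904 / 9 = -4767.11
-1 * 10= -10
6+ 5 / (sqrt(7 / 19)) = 14.24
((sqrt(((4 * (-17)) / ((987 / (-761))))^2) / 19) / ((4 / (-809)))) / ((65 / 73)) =-764020409 / 1218945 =-626.79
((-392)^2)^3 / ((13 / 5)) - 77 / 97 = 1759779040129186839 / 1261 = 1395542458468823.82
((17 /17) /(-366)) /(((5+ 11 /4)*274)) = -1 /777201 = -0.00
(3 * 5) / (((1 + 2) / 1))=5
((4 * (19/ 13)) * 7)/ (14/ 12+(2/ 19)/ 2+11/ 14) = 53067/ 2600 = 20.41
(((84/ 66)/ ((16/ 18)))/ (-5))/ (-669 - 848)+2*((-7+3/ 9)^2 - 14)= 182890087/ 3003660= 60.89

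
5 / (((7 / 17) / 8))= 680 / 7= 97.14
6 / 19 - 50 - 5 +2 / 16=-8293 / 152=-54.56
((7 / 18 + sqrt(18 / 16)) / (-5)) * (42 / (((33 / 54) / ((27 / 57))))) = -5103 * sqrt(2) / 1045 - 2646 / 1045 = -9.44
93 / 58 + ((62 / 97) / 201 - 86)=-95434219 / 1130826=-84.39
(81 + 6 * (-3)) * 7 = 441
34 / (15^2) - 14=-3116 / 225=-13.85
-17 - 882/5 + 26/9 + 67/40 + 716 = 189779/360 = 527.16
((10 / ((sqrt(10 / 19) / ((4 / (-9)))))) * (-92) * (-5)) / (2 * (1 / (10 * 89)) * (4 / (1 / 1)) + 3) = -818800 * sqrt(190) / 12051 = -936.55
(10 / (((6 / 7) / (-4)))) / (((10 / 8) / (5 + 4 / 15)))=-8848 / 45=-196.62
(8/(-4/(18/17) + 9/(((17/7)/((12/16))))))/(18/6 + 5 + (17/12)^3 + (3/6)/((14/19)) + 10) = -59222016/159059797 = -0.37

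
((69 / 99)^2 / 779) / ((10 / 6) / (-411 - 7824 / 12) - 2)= -562327 / 1804965591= -0.00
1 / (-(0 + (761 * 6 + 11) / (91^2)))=-8281 / 4577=-1.81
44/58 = 22/29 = 0.76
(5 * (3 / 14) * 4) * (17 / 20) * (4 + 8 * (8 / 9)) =850 / 21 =40.48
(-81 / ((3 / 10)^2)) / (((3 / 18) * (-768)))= 225 / 32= 7.03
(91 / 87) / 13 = 7 / 87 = 0.08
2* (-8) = -16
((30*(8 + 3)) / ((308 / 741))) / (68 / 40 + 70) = 18525 / 1673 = 11.07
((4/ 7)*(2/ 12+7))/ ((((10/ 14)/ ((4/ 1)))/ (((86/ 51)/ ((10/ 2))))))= 29584/ 3825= 7.73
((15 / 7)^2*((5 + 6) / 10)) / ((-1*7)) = -495 / 686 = -0.72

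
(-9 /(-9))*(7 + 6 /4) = 17 /2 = 8.50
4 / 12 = 1 / 3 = 0.33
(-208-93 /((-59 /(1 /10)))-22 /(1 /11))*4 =-530814 /295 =-1799.37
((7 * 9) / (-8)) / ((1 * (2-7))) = 63 / 40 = 1.58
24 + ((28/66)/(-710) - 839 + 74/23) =-218730926/269445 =-811.78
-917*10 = -9170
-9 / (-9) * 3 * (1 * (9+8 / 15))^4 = 418161601 / 16875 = 24779.95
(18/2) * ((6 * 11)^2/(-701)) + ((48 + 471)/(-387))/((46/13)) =-234213085/4159734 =-56.30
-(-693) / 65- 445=-28232 / 65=-434.34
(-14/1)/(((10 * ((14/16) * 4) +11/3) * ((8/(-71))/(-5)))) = -7455/464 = -16.07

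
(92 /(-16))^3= -12167 /64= -190.11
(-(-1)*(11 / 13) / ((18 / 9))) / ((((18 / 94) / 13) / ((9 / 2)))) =517 / 4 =129.25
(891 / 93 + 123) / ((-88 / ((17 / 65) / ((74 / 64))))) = -55896 / 164021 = -0.34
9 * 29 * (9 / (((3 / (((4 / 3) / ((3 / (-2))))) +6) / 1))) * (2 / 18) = 696 / 7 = 99.43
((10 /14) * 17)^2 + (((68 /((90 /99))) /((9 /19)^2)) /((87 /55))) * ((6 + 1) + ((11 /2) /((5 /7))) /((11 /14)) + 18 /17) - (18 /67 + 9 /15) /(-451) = 68015812782892 /17390034585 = 3911.19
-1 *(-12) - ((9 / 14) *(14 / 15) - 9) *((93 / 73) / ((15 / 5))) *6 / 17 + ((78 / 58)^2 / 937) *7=64897799259 / 4889645485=13.27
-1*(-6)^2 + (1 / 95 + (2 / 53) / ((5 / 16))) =-180599 / 5035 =-35.87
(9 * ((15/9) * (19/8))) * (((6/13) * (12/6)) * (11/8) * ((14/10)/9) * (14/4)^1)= 10241/416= 24.62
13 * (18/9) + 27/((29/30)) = 1564/29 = 53.93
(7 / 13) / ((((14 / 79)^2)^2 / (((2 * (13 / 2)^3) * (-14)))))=-6582563689 / 1568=-4198063.58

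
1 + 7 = 8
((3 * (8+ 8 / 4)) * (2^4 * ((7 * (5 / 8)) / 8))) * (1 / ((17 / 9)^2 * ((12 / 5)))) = 70875 / 2312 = 30.66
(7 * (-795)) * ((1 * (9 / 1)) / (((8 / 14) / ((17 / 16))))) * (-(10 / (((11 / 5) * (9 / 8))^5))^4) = 3792370223022080000000000000000000000000 / 302928495406381804033036540942346736963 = 12.52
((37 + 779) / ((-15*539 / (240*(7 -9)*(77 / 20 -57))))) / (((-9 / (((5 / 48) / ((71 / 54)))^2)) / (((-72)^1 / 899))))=-351300240 / 2442672001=-0.14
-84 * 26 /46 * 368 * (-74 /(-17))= -1292928 /17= -76054.59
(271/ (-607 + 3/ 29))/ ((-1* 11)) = 7859/ 193600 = 0.04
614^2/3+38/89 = 125665.76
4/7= 0.57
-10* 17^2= -2890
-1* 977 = -977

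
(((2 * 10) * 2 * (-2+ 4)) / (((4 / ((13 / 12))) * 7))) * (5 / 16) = 325 / 336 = 0.97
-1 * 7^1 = -7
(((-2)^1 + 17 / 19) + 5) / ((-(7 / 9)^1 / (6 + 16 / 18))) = -4588 / 133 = -34.50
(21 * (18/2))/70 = 27/10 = 2.70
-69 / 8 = -8.62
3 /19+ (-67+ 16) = -966 /19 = -50.84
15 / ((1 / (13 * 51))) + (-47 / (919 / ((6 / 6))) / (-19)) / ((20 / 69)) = 3472996143 / 349220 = 9945.01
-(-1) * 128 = 128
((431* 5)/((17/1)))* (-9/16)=-19395/272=-71.31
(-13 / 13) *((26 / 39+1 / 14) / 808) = -31 / 33936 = -0.00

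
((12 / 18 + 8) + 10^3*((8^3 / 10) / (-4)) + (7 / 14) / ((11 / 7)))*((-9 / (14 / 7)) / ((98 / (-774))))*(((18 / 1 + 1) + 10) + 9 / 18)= -8261047899 / 616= -13410792.04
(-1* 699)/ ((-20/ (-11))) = -7689/ 20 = -384.45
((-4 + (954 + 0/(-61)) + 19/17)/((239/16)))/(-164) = -64676/166583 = -0.39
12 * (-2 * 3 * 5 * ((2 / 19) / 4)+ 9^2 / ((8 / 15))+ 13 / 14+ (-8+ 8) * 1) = 485229 / 266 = 1824.17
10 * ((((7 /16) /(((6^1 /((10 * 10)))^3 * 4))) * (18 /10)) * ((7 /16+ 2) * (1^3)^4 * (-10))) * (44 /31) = -78203125 /248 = -315335.18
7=7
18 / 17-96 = -1614 / 17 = -94.94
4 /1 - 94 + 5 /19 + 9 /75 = -42568 /475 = -89.62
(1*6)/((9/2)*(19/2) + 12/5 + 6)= 40/341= 0.12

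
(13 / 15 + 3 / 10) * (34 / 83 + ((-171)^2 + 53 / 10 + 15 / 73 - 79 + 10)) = 12375229139 / 363540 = 34040.90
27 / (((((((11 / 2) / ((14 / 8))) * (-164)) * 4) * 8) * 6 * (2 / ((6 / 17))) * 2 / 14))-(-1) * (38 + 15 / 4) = 163888469 / 3925504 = 41.75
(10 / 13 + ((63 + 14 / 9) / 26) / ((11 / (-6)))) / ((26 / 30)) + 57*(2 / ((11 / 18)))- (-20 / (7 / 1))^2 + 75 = 23019342 / 91091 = 252.71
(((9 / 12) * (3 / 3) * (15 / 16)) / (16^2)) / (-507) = -15 / 2768896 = -0.00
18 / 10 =9 / 5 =1.80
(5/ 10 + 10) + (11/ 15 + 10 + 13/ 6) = 117/ 5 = 23.40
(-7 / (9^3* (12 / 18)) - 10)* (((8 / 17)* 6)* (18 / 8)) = -9734 / 153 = -63.62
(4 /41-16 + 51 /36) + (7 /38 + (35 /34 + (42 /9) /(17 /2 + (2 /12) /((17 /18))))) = -596986643 /46880220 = -12.73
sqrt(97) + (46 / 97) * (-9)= -414 / 97 + sqrt(97)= 5.58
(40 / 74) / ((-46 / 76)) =-760 / 851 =-0.89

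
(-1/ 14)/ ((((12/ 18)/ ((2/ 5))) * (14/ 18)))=-27/ 490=-0.06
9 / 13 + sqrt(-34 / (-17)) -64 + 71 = sqrt(2) + 100 / 13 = 9.11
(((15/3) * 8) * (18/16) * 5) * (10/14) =1125/7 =160.71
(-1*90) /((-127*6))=15 /127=0.12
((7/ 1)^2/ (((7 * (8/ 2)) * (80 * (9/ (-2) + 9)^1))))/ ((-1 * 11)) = -7/ 15840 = -0.00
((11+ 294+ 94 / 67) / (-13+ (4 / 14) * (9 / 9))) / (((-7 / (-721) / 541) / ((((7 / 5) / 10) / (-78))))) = 18684311961 / 7751900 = 2410.29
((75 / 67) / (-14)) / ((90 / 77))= -55 / 804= -0.07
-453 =-453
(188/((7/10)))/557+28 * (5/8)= 140225/7798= 17.98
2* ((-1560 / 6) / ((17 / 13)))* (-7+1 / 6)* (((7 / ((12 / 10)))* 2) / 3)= 4850300 / 459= 10567.10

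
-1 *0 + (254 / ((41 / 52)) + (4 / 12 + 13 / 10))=398249 / 1230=323.78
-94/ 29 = -3.24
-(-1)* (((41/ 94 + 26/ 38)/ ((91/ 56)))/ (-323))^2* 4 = 256256064/ 14060302585849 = 0.00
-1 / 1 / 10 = -1 / 10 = -0.10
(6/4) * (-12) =-18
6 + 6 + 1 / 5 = 61 / 5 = 12.20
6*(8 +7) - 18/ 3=84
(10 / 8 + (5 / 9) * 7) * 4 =185 / 9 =20.56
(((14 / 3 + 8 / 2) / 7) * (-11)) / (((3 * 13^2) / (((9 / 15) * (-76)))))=1672 / 1365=1.22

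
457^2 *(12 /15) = 835396 /5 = 167079.20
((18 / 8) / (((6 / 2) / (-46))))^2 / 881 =4761 / 3524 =1.35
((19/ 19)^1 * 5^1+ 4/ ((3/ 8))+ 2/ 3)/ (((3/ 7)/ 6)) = 686/ 3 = 228.67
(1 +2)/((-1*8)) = -3/8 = -0.38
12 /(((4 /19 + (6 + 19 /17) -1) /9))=8721 /511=17.07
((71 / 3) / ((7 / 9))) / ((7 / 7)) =213 / 7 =30.43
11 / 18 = 0.61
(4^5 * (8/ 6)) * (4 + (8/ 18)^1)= 163840/ 27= 6068.15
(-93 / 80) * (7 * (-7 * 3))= 13671 / 80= 170.89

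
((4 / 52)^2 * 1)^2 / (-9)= -1 / 257049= -0.00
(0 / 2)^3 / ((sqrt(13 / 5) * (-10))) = 0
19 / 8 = 2.38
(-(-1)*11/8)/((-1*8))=-11/64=-0.17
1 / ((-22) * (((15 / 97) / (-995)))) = 19303 / 66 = 292.47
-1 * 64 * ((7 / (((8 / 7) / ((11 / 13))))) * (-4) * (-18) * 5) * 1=-1552320 / 13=-119409.23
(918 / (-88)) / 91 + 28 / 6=54679 / 12012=4.55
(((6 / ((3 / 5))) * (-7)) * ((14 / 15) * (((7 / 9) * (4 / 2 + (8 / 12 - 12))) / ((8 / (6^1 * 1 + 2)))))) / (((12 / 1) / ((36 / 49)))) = 784 / 27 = 29.04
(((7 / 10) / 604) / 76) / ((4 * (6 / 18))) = 21 / 1836160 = 0.00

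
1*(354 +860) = 1214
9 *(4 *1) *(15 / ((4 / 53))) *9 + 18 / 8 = 64397.25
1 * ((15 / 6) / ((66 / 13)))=65 / 132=0.49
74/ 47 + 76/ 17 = 4830/ 799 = 6.05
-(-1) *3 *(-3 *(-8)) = 72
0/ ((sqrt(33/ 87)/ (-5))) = 0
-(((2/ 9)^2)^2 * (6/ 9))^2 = -1024/ 387420489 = -0.00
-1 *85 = -85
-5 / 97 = -0.05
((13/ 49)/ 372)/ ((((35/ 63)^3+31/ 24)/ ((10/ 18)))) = 3510/ 12961627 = 0.00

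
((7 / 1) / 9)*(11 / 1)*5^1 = 385 / 9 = 42.78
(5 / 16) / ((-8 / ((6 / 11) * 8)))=-15 / 88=-0.17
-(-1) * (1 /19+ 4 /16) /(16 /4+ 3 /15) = 0.07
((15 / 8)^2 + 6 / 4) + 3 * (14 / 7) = 11.02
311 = 311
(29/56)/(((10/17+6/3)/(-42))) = -1479/176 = -8.40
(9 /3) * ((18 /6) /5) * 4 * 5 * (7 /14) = 18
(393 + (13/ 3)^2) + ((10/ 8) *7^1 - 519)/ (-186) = 925211/ 2232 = 414.52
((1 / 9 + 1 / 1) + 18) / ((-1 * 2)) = -86 / 9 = -9.56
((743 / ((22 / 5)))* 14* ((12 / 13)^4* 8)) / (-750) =-143797248 / 7854275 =-18.31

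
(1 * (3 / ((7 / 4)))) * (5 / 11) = 60 / 77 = 0.78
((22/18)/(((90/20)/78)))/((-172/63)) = -1001/129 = -7.76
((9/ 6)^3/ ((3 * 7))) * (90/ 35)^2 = 729/ 686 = 1.06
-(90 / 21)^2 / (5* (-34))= 90 / 833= 0.11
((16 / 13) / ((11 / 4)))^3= 262144 / 2924207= 0.09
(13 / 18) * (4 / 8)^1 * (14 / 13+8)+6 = 167 / 18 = 9.28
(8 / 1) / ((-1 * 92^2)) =-1 / 1058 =-0.00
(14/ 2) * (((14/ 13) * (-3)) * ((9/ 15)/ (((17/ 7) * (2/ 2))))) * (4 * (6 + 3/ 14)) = -153468/ 1105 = -138.89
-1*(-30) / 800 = 0.04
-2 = -2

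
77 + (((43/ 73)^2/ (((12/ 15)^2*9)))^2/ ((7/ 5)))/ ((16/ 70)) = 362794828797241/ 4710927403008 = 77.01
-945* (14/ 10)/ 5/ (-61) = 1323/ 305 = 4.34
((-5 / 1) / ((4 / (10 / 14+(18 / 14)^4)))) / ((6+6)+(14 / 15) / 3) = -465525 / 1330154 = -0.35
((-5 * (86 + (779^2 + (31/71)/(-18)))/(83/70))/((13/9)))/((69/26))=-667651.47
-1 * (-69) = 69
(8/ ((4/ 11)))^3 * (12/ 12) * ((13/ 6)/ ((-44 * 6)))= -1573/ 18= -87.39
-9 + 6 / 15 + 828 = 4097 / 5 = 819.40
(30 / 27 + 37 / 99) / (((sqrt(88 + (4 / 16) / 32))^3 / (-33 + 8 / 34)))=-27948032 * sqrt(22530) / 71191026225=-0.06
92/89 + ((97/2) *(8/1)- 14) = 33378/89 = 375.03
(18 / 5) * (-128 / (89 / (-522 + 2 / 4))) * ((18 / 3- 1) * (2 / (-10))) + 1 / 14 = -16821059 / 6230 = -2700.01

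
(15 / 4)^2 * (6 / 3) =225 / 8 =28.12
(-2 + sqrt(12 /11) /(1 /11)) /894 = 0.01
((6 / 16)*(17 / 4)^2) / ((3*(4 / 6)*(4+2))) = 0.56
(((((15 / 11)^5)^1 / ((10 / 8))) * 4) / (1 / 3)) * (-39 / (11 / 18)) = -5117580000 / 1771561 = -2888.74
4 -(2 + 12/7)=2/7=0.29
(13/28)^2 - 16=-12375/784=-15.78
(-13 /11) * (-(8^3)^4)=893353197568 /11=81213927051.64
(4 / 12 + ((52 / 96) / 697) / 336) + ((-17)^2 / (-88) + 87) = 5196486431 / 61826688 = 84.05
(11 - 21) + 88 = 78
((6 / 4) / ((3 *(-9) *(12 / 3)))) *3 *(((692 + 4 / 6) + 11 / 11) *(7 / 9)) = -22.48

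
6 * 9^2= 486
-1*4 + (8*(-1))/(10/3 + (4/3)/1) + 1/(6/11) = -163/42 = -3.88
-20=-20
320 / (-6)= -160 / 3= -53.33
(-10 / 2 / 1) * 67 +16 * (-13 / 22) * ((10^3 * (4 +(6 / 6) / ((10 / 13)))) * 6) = -3310885 / 11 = -300989.55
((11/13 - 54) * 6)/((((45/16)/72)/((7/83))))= -3714816/5395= -688.57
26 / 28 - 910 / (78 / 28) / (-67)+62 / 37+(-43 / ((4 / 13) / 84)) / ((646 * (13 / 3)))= 55260508 / 16815057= 3.29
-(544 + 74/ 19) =-10410/ 19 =-547.89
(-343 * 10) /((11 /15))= -51450 /11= -4677.27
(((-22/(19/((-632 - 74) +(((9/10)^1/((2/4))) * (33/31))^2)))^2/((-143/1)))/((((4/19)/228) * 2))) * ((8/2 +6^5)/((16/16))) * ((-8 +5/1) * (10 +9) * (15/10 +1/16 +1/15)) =2088612446791351324701/1154401250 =1809260382203.63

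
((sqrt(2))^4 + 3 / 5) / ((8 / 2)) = 23 / 20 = 1.15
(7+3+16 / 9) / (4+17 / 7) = 742 / 405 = 1.83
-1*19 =-19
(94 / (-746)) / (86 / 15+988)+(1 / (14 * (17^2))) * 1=676877 / 5623877287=0.00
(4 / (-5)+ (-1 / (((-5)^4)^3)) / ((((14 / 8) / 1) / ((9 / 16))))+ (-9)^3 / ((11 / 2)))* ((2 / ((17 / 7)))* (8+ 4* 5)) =-140377343751386 / 45654296875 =-3074.79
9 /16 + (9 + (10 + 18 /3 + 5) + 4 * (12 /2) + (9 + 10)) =1177 /16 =73.56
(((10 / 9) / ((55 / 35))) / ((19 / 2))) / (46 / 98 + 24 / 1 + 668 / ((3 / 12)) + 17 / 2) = 13720 / 498628647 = 0.00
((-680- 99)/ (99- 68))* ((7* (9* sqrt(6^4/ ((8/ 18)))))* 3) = -7950474/ 31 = -256466.90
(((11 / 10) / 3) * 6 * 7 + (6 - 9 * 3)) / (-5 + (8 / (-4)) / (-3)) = 84 / 65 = 1.29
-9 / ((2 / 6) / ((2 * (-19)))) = 1026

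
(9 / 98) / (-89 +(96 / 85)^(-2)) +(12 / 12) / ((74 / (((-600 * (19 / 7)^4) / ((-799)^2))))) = -0.00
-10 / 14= -5 / 7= -0.71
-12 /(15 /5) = -4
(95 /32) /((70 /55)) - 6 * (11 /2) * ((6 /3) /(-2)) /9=8063 /1344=6.00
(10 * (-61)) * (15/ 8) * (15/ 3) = -22875/ 4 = -5718.75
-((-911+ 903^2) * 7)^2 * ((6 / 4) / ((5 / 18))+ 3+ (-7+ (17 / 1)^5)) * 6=-1384657665616949983392 / 5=-276931533123389996678.40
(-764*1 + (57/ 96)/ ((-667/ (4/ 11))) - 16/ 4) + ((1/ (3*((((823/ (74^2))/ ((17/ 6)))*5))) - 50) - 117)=-2029777586249/ 2173806360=-933.74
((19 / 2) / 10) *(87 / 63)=551 / 420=1.31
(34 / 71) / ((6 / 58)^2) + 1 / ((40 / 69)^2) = 48792679 / 1022400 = 47.72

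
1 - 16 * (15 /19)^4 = -679679 /130321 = -5.22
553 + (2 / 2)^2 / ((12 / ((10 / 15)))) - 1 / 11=109487 / 198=552.96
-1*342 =-342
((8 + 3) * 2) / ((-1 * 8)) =-11 / 4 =-2.75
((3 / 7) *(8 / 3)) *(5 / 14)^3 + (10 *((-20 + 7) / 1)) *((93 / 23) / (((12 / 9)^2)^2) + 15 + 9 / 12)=-15648113485 / 7068544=-2213.77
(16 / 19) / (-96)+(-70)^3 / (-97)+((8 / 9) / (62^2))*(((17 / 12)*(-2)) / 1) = 338192296385 / 95640642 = 3536.07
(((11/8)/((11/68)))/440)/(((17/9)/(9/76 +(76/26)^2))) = 0.09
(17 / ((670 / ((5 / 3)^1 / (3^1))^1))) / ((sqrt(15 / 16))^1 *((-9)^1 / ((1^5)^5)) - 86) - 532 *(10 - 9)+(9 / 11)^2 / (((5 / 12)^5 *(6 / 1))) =-13969655103061084 / 26704686009375+34 *sqrt(15) / 7847107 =-523.12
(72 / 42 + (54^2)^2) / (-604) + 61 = -14815874 / 1057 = -14016.91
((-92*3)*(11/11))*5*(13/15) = -1196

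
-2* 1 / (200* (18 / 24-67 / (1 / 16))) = 1 / 107125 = 0.00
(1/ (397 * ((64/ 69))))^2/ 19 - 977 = -11983650266471/ 12265762816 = -977.00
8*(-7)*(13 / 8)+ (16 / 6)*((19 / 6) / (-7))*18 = -789 / 7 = -112.71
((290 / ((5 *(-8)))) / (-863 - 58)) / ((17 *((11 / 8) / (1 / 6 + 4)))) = 725 / 516681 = 0.00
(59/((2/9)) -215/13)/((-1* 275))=-0.91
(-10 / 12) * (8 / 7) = -20 / 21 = -0.95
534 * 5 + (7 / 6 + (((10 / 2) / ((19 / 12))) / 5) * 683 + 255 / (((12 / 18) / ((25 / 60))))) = 1487431 / 456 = 3261.91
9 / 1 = 9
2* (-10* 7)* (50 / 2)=-3500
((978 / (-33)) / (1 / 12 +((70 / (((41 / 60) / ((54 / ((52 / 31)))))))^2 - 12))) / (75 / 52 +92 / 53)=-3062897599008 / 3572049652834698277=-0.00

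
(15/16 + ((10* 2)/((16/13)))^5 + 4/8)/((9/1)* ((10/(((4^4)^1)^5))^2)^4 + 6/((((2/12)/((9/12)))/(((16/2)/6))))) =9454226978582332937814951010940503923809647949663482758875699943871669497759950202138428031933349888/300373176926377980336799927430093266116005323456404295773802726099999648937902577346979046991081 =31474.94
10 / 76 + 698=26529 / 38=698.13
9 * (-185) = -1665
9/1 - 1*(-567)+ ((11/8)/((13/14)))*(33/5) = 152301/260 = 585.77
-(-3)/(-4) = -3/4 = -0.75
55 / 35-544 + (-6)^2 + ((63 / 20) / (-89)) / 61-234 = -562770581 / 760060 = -740.43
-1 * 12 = -12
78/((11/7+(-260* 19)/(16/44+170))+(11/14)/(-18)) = -2631096/926585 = -2.84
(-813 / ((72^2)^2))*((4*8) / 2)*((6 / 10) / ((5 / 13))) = -3523 / 4665600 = -0.00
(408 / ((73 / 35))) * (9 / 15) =8568 / 73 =117.37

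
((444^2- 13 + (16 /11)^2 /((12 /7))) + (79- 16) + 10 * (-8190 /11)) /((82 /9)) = 103314399 /4961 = 20825.32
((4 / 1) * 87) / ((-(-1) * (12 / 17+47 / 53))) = 313548 / 1435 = 218.50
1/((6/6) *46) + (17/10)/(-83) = 12/9545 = 0.00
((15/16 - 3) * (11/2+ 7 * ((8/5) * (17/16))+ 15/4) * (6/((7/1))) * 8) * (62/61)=-1298187/4270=-304.03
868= 868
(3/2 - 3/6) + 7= 8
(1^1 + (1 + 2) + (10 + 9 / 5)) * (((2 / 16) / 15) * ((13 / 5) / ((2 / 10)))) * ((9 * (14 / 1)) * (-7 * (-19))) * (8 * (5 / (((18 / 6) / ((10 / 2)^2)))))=9561370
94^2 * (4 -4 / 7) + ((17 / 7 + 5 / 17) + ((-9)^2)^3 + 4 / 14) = 66846925 / 119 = 561738.87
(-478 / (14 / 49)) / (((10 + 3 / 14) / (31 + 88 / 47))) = -36186990 / 6721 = -5384.17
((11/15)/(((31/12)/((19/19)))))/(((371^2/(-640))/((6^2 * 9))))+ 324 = 1380641436/4266871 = 323.57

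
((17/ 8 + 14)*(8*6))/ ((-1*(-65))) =774/ 65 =11.91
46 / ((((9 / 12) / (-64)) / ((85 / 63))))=-1000960 / 189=-5296.08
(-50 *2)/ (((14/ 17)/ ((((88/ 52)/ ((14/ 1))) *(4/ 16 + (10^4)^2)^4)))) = -119680001196800004488000007480000004675/ 81536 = -1467817911067503979689953000000000.00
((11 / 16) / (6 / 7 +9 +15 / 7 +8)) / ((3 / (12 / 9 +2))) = 11 / 288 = 0.04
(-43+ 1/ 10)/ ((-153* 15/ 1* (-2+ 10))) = 143/ 61200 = 0.00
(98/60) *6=49/5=9.80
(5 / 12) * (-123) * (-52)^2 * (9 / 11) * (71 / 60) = -1475877 / 11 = -134170.64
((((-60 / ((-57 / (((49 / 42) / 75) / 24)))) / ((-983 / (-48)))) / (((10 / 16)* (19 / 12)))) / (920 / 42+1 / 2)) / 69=12544 / 576022493175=0.00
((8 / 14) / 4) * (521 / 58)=521 / 406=1.28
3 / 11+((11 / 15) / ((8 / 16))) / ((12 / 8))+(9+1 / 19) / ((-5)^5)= 7333597 / 5878125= 1.25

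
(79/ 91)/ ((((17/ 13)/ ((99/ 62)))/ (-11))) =-86031/ 7378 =-11.66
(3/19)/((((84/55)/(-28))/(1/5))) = -11/19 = -0.58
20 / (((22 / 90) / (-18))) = -16200 / 11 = -1472.73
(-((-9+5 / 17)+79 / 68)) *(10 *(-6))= -7695 / 17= -452.65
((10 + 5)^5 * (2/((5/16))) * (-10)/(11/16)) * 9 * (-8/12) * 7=32659200000/11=2969018181.82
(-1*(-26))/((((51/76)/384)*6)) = 126464/51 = 2479.69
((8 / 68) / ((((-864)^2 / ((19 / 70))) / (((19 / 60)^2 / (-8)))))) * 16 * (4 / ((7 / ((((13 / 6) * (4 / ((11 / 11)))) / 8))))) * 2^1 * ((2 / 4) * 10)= -89167 / 1678944153600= -0.00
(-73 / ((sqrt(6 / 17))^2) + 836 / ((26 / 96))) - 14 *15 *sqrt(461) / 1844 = 224635 / 78 - 105 *sqrt(461) / 922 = 2877.49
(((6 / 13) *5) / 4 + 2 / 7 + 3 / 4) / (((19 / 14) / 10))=2935 / 247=11.88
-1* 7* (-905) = 6335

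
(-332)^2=110224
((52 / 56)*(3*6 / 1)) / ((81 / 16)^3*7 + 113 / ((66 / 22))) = 1437696 / 81361763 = 0.02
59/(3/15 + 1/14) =4130/19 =217.37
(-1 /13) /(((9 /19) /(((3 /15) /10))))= -19 /5850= -0.00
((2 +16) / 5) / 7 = 18 / 35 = 0.51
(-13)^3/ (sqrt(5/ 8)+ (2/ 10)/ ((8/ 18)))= 2340-1300 * sqrt(10)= -1770.96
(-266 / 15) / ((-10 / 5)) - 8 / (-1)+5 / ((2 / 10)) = 628 / 15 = 41.87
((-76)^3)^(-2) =1 / 192699928576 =0.00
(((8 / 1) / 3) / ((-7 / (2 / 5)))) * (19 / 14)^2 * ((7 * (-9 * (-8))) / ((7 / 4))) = -138624 / 1715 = -80.83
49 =49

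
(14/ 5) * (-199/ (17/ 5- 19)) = 1393/ 39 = 35.72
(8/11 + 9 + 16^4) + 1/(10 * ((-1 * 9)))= 64890259/990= 65545.72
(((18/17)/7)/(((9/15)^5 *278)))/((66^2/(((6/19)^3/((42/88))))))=25000/235872360801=0.00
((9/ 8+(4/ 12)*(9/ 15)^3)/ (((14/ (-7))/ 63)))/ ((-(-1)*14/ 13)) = -140049/ 4000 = -35.01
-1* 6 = -6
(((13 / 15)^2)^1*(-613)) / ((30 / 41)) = -4247477 / 6750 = -629.26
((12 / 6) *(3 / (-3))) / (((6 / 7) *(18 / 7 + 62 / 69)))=-1127 / 1676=-0.67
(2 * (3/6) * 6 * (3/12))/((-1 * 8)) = -3/16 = -0.19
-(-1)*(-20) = -20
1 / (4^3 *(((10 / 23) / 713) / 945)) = 3099411 / 128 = 24214.15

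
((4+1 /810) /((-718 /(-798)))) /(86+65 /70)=3017371 /58981905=0.05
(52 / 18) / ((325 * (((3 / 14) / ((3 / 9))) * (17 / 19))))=532 / 34425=0.02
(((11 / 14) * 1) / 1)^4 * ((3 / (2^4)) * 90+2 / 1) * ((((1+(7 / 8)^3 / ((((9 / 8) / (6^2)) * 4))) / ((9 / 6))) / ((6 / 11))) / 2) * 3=9897711307 / 118013952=83.87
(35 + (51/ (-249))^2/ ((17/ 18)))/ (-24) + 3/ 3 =-76085/ 165336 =-0.46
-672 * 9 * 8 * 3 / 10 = -72576 / 5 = -14515.20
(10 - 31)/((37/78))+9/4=-6219/148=-42.02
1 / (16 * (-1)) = -1 / 16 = -0.06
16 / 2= 8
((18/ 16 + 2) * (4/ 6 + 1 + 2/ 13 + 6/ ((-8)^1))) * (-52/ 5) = -835/ 24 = -34.79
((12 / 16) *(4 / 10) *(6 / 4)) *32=72 / 5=14.40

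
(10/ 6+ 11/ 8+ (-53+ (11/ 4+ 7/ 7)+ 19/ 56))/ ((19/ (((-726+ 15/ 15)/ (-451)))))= -2793425/ 719796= -3.88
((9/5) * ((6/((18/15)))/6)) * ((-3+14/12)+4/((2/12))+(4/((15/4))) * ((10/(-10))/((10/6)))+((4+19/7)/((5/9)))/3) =26833/700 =38.33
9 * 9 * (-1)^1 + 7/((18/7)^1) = -1409/18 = -78.28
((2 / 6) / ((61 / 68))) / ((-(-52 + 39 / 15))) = 340 / 45201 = 0.01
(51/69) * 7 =119/23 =5.17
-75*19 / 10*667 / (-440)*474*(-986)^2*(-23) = -50369856103881 / 22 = -2289538913812.77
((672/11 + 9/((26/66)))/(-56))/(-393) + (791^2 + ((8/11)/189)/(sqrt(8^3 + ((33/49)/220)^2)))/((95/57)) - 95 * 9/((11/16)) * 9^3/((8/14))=-6352827433331/5245240 + 224 * sqrt(491724809)/48680756091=-1211160.49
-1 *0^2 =0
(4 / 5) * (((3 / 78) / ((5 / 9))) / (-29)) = -18 / 9425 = -0.00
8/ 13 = 0.62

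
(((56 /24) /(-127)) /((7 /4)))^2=16 /145161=0.00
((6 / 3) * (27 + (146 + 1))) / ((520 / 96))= 4176 / 65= 64.25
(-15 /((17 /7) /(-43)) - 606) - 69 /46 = -341.91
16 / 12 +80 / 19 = 316 / 57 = 5.54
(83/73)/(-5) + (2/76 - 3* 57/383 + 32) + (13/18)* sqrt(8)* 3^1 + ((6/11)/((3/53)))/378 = 13* sqrt(2)/3 + 346540583407/11044084590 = 37.51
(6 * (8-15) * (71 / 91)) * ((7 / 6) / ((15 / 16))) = -7952 / 195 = -40.78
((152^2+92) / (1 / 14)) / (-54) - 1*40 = -54484 / 9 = -6053.78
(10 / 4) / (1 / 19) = 95 / 2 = 47.50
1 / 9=0.11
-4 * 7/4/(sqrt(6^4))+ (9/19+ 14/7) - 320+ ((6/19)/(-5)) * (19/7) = -7610339/23940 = -317.89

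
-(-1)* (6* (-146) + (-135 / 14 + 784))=-1423 / 14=-101.64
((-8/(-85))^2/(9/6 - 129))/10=-0.00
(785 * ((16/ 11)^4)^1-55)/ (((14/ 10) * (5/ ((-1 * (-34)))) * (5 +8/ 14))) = 1721777170/ 570999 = 3015.38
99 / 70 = 1.41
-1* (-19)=19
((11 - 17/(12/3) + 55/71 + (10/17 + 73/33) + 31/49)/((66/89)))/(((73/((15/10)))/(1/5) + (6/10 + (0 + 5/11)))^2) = 190337787425/769343961244544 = 0.00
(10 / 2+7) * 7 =84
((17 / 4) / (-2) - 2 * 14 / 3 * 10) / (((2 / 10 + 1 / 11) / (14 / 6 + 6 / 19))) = -19026755 / 21888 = -869.28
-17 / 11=-1.55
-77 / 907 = -0.08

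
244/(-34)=-122/17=-7.18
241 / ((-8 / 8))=-241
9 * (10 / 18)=5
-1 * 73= -73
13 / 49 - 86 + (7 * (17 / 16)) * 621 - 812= 2917227 / 784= 3720.95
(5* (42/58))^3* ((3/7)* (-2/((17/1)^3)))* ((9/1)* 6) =-53581500/119823157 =-0.45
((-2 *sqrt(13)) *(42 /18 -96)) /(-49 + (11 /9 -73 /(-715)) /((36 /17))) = -21698820 *sqrt(13) /5603233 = -13.96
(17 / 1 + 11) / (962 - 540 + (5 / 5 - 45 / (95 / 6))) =532 / 7983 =0.07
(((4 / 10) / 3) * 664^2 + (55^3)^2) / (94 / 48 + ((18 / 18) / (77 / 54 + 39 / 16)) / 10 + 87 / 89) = 493406252547498776 / 52792871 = 9346077286.60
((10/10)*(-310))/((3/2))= -206.67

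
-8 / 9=-0.89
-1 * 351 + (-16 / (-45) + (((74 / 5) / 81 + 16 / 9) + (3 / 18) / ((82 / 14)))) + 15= -11080699 / 33210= -333.66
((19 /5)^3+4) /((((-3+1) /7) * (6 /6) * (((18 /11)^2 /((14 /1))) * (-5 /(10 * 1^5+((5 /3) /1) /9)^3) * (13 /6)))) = 483946176175 /4605822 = 105072.70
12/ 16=0.75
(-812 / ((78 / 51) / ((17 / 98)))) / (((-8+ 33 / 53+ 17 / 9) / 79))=18577719 / 14014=1325.65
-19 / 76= -1 / 4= -0.25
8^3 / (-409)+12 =10.75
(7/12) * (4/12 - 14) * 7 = -2009/36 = -55.81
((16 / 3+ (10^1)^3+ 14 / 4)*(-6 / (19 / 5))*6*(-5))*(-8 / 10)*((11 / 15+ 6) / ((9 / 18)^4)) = -78253184 / 19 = -4118588.63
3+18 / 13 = 57 / 13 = 4.38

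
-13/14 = -0.93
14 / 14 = 1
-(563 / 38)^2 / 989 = -316969 / 1428116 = -0.22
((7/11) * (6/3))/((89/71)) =994/979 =1.02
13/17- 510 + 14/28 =-17297/34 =-508.74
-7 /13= -0.54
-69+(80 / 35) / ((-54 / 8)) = -13105 / 189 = -69.34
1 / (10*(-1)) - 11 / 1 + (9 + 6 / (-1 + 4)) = -1 / 10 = -0.10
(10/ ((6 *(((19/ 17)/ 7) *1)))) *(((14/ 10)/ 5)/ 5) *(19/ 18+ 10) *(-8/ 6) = -8.62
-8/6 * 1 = -4/3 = -1.33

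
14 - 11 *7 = -63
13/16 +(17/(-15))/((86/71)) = -1271/10320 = -0.12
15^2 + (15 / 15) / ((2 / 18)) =234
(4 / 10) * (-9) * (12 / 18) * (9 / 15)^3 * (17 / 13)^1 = -5508 / 8125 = -0.68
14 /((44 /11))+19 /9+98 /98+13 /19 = 7.30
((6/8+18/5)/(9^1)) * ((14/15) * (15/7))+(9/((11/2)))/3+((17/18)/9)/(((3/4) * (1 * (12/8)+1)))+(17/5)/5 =300457/133650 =2.25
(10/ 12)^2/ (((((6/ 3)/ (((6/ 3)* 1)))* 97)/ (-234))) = -1.68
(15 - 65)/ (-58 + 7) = 50/ 51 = 0.98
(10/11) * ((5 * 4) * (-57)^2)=649800/11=59072.73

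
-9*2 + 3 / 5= -87 / 5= -17.40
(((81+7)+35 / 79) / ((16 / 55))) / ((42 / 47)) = 6020465 / 17696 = 340.22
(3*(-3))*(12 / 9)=-12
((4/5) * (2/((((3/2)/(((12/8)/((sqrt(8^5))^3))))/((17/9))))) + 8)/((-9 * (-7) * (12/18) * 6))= 17 * sqrt(2)/11890851840 + 2/63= 0.03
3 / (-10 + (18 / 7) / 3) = -21 / 64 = -0.33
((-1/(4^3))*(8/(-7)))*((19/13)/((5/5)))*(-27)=-513/728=-0.70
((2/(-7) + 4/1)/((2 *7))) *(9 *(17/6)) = 663/98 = 6.77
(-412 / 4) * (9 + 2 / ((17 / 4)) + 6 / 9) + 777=-13624 / 51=-267.14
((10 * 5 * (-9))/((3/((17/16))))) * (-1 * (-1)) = -1275/8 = -159.38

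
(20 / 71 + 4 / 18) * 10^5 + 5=32203195 / 639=50396.24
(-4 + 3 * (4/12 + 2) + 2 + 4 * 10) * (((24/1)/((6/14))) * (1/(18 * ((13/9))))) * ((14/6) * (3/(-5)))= -1764/13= -135.69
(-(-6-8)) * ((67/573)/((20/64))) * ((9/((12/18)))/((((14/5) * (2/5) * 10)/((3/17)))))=3618/3247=1.11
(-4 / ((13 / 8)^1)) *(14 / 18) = -224 / 117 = -1.91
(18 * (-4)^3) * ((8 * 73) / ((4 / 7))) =-1177344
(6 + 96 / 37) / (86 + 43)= 106 / 1591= 0.07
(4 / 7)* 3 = 12 / 7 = 1.71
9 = 9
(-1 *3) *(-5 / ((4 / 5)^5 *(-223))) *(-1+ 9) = -1.64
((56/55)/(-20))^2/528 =49/9982500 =0.00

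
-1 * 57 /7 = -57 /7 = -8.14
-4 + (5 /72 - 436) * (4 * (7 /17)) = -220933 /306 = -722.00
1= 1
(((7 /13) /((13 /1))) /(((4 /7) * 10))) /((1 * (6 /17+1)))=833 /155480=0.01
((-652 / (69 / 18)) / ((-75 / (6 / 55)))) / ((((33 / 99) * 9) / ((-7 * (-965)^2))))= -680017744 / 1265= -537563.43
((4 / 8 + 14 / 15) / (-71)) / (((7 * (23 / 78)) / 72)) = -40248 / 57155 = -0.70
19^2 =361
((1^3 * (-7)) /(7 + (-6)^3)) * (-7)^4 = 16807 /209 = 80.42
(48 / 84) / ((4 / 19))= 19 / 7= 2.71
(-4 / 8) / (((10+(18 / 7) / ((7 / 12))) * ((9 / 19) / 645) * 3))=-200165 / 12708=-15.75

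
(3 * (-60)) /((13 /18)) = -3240 /13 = -249.23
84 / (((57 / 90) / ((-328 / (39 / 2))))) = -551040 / 247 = -2230.93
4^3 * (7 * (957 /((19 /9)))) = 3858624 /19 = 203085.47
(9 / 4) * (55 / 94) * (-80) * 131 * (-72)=46688400 / 47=993370.21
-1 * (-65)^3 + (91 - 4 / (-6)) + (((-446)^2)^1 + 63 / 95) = 134985499 / 285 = 473633.33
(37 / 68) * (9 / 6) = 111 / 136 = 0.82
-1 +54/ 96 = -7/ 16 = -0.44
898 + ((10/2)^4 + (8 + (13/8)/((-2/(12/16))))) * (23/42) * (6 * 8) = 981167/56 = 17520.84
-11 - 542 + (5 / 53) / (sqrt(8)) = -553 + 5 * sqrt(2) / 212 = -552.97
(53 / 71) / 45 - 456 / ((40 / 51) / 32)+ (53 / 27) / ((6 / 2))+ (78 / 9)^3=-516243292 / 28755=-17953.17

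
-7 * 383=-2681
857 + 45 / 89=76318 / 89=857.51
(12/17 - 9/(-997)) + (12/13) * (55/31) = 16069491/6830447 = 2.35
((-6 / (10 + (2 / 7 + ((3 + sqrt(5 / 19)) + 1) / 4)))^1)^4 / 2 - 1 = -12432533620883885864695153 / 12950505561332387140222321 - 2414033494292783333376 *sqrt(95) / 12950505561332387140222321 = -0.96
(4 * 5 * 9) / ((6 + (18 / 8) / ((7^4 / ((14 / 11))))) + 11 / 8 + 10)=5433120 / 524483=10.36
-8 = -8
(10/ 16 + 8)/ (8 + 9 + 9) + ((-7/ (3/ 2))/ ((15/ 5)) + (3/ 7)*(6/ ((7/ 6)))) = 89917/ 91728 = 0.98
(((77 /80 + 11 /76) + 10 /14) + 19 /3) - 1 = 228383 /31920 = 7.15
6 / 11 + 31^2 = 10577 / 11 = 961.55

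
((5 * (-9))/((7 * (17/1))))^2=2025/14161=0.14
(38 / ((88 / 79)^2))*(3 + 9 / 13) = 355737 / 3146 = 113.08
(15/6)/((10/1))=1/4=0.25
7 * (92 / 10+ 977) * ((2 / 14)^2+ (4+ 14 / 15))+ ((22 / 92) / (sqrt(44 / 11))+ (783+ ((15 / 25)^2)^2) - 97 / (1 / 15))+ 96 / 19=769284069173 / 22942500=33530.96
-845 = -845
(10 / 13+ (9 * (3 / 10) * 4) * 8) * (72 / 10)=627.62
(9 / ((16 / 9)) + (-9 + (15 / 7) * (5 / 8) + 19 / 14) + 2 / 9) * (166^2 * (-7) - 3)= 198103165 / 1008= 196530.92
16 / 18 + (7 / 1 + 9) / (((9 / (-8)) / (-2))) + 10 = 118 / 3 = 39.33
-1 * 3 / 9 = -1 / 3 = -0.33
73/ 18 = 4.06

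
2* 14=28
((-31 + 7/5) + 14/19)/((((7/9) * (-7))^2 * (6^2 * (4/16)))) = -24678/228095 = -0.11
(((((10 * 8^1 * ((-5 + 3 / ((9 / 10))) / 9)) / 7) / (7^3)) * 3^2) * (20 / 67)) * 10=-80000 / 482601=-0.17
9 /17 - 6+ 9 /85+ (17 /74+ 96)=571541 /6290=90.87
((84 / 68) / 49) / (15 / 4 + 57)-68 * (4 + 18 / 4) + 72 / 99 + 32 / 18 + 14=-59534704 / 106029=-561.49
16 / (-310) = -8 / 155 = -0.05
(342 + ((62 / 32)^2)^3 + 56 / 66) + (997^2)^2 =547034187932864717665 / 553648128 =988053892476.75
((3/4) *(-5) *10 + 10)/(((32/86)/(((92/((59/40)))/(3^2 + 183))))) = -271975/11328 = -24.01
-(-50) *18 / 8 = 225 / 2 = 112.50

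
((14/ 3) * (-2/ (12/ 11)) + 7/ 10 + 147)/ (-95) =-1.46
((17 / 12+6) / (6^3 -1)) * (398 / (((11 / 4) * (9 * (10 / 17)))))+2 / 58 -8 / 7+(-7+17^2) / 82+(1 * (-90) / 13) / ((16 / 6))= 93621678277 / 138180942900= 0.68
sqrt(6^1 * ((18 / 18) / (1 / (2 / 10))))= 1.10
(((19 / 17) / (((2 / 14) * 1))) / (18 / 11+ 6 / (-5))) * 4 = 7315 / 102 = 71.72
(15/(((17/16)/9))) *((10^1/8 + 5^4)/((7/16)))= 21643200/119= 181875.63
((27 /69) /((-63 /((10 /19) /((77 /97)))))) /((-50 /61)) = 5917 /1177715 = 0.01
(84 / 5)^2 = 7056 / 25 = 282.24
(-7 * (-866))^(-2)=1 / 36747844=0.00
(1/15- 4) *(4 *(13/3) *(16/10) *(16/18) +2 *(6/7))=-1470044/14175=-103.71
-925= -925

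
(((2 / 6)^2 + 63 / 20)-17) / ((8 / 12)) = -2473 / 120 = -20.61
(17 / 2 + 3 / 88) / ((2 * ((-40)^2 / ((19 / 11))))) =14269 / 3097600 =0.00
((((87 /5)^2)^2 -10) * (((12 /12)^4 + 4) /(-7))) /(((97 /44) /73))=-183994637332 /84875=-2167830.78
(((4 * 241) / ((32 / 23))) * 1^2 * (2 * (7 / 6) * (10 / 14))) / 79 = 27715 / 1896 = 14.62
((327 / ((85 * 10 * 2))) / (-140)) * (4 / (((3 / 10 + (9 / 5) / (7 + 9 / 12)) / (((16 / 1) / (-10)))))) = 0.02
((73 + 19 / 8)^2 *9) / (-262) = -3272481 / 16768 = -195.16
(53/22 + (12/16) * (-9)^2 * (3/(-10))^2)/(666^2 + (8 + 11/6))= 103971/5855069000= 0.00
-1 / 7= -0.14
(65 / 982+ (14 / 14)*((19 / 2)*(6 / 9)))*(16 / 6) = 75412 / 4419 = 17.07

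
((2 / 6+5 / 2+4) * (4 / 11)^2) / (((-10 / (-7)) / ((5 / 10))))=574 / 1815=0.32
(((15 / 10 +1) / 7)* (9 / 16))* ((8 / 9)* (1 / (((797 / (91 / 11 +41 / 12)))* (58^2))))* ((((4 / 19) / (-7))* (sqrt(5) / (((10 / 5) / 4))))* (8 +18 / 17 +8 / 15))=-1887089* sqrt(5) / 4200955735284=-0.00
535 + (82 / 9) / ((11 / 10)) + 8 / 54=161399 / 297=543.43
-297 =-297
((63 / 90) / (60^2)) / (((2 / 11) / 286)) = 11011 / 36000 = 0.31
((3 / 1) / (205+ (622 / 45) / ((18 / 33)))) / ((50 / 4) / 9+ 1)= 3645 / 668564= 0.01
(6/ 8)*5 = 15/ 4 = 3.75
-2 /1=-2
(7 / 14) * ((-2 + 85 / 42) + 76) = 3193 / 84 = 38.01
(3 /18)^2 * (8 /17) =2 /153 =0.01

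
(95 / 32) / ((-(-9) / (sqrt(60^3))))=475* sqrt(15) / 12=153.31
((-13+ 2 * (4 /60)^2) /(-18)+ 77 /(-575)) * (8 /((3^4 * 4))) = 10951 /754515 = 0.01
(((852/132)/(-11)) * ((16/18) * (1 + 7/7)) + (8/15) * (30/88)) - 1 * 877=-955991/1089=-877.86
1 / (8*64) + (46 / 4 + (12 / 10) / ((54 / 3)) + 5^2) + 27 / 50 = 37.11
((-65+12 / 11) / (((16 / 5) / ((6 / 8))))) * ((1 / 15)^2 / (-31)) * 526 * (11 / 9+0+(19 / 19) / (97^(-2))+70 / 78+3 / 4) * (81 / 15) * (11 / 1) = 162878149439 / 257920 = 631506.47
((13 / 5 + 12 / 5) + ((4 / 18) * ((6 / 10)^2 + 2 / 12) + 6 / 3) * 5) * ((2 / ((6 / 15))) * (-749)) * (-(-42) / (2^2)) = -5515636 / 9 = -612848.44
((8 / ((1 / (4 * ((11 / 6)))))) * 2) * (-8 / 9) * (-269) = 757504 / 27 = 28055.70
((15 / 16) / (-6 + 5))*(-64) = 60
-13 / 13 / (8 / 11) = -11 / 8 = -1.38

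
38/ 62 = 0.61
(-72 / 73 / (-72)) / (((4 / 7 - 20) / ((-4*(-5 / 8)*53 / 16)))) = -1855 / 317696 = -0.01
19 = 19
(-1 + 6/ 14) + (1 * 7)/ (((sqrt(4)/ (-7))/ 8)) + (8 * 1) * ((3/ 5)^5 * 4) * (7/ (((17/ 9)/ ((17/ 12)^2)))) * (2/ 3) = -184.23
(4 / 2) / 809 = 0.00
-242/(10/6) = -726/5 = -145.20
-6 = -6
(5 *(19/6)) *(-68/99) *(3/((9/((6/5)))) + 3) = -10982/297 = -36.98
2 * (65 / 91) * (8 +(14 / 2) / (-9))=650 / 63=10.32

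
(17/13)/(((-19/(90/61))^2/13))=137700/1343281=0.10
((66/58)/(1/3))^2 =9801/841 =11.65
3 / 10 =0.30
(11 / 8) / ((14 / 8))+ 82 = 1159 / 14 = 82.79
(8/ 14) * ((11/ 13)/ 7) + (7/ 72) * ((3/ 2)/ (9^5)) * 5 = 124733783/ 1805482224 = 0.07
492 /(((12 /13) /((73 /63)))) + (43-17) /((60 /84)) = 206011 /315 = 654.00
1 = 1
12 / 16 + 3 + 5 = 35 / 4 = 8.75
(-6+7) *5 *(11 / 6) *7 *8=1540 / 3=513.33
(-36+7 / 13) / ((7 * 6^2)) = -461 / 3276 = -0.14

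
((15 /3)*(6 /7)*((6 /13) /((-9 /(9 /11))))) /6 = -30 /1001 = -0.03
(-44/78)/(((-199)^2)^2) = -22/61161328839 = -0.00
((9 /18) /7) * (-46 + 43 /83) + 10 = 7845 /1162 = 6.75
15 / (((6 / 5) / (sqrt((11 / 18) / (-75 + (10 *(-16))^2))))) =5 *sqrt(22462) / 12252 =0.06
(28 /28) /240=1 /240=0.00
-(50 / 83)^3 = -125000 / 571787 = -0.22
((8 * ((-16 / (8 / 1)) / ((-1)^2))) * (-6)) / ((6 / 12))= 192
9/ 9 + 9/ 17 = 1.53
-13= -13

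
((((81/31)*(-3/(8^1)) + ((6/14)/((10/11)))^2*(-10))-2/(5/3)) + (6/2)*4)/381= 153879/7716520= 0.02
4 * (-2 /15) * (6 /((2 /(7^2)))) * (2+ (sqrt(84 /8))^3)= -2058 * sqrt(42) /5 - 784 /5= -2824.27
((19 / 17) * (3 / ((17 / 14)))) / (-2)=-1.38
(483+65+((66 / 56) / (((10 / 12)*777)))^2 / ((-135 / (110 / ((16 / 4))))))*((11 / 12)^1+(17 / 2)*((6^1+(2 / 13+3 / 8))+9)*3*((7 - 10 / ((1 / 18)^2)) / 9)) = -95929409354983108967 / 1230641193600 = -77950754.33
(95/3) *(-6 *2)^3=-54720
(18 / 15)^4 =1296 / 625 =2.07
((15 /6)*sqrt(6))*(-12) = -30*sqrt(6) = -73.48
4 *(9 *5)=180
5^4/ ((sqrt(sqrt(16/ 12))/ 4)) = 1250 * sqrt(2) * 3^(1/ 4) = 2326.51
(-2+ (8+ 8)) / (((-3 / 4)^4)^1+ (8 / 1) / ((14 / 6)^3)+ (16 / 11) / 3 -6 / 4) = -40567296 / 199961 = -202.88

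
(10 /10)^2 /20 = 1 /20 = 0.05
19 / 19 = 1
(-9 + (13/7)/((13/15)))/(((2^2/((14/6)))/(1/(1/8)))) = -32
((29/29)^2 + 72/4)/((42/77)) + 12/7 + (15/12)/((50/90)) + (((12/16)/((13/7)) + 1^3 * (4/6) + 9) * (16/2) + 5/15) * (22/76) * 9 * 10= 44533273/20748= 2146.39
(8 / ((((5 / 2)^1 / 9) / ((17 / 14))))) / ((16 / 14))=153 / 5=30.60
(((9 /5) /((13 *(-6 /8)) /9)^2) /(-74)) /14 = -324 /218855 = -0.00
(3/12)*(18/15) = 3/10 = 0.30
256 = 256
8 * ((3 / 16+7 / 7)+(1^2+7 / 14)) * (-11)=-473 / 2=-236.50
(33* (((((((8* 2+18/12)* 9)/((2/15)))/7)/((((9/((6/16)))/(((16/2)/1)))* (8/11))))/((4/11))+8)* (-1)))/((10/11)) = -10254387/1280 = -8011.24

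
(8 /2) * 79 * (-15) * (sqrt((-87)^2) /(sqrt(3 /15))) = -412380 * sqrt(5) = -922109.71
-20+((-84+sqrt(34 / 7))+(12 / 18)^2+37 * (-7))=-3263 / 9+sqrt(238) / 7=-360.35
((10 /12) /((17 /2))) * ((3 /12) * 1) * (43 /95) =43 /3876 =0.01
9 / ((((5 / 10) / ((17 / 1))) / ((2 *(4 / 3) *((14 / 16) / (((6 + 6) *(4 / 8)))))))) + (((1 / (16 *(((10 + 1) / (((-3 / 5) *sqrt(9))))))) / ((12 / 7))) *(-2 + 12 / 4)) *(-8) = 52381 / 440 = 119.05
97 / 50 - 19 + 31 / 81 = -67543 / 4050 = -16.68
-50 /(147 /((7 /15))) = -10 /63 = -0.16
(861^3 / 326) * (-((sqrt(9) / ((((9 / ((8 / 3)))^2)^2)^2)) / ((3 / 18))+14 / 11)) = -5197279165705196017 / 2083934810331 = -2493973.97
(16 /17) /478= 8 /4063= 0.00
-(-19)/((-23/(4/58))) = -38/667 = -0.06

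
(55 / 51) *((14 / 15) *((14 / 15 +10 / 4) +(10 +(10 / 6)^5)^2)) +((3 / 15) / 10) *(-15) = 9561293351 / 18068994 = 529.15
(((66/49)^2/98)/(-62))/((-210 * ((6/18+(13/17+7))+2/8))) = 37026/217386527995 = 0.00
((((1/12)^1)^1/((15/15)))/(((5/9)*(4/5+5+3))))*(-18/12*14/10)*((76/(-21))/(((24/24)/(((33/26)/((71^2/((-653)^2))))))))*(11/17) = 802075329/89124880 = 9.00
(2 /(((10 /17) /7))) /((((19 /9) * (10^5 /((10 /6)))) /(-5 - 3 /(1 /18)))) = -21063 /1900000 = -0.01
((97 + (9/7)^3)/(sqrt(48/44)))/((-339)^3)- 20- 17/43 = -877/43- 17000 * sqrt(33)/40088007351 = -20.40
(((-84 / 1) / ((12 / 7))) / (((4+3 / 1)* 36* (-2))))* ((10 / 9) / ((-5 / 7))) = -49 / 324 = -0.15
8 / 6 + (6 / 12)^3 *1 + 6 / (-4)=-1 / 24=-0.04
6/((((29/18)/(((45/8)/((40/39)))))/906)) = 4293081/232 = 18504.66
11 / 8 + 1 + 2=35 / 8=4.38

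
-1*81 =-81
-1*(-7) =7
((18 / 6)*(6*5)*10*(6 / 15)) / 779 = 360 / 779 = 0.46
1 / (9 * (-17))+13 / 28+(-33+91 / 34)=-127945 / 4284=-29.87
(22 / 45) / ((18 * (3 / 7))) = 77 / 1215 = 0.06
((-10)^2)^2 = 10000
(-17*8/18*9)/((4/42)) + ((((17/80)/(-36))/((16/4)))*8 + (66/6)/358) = -184035763/257760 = -713.98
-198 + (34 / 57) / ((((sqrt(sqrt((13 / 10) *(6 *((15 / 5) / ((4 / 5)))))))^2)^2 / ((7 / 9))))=-197.98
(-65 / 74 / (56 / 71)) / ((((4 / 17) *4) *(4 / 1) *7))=-78455 / 1856512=-0.04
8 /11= 0.73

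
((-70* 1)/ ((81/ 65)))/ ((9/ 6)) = -9100/ 243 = -37.45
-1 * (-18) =18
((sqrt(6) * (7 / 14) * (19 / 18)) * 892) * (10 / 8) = 1441.46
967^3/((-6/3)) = -904231063/2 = -452115531.50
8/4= 2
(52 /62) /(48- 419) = -26 /11501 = -0.00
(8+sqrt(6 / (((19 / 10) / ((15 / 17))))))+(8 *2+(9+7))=30 *sqrt(323) / 323+40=41.67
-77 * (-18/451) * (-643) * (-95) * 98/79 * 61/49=938998620/3239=289903.87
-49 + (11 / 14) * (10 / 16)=-5433 / 112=-48.51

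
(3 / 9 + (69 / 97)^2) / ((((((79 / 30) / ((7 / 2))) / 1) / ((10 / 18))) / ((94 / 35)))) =11135240 / 6689799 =1.66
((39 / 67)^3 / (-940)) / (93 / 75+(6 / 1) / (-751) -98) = 222742845 / 102729203384636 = 0.00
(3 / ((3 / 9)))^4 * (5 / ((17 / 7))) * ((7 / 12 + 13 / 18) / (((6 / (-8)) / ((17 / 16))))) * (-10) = 1998675 / 8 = 249834.38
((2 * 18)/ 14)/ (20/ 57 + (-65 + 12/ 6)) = -1026/ 24997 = -0.04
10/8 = 5/4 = 1.25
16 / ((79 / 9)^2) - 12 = -73596 / 6241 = -11.79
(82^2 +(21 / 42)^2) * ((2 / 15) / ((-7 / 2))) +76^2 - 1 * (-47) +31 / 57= 3702309 / 665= 5567.38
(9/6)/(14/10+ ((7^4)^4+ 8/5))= 3/66465861139208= 0.00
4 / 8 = 1 / 2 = 0.50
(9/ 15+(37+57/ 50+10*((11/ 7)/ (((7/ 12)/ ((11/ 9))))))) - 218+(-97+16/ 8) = -1773811/ 7350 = -241.33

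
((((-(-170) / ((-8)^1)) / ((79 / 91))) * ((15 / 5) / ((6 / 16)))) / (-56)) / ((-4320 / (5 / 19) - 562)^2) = 85 / 7006752688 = 0.00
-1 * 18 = -18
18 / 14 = 9 / 7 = 1.29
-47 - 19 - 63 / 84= -267 / 4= -66.75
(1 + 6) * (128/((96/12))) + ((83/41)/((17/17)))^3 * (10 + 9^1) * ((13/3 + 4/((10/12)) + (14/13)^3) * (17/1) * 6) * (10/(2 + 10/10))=556540.27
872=872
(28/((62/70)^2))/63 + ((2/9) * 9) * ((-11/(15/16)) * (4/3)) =-1328588/43245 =-30.72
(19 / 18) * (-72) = -76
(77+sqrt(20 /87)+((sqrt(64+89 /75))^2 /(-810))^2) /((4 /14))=7 * sqrt(435) /87+1989380503747 /7381125000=271.20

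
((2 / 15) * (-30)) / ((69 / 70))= -280 / 69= -4.06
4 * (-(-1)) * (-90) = -360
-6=-6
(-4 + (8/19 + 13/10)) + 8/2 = 327/190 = 1.72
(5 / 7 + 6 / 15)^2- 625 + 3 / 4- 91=-3498641 / 4900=-714.01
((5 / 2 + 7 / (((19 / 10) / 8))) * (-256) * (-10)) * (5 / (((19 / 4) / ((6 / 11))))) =186624000 / 3971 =46996.73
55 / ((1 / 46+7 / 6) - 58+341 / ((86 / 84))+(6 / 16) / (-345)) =6527400 / 32786191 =0.20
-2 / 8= -0.25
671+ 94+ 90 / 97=74295 / 97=765.93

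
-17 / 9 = -1.89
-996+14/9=-8950/9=-994.44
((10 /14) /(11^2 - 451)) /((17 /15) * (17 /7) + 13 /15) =-1 /1672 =-0.00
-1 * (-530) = 530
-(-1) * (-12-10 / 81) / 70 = -491 / 2835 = -0.17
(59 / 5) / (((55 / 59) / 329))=1145249 / 275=4164.54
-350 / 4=-175 / 2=-87.50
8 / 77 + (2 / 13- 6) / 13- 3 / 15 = -35513 / 65065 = -0.55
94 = 94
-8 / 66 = -4 / 33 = -0.12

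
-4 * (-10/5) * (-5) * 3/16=-15/2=-7.50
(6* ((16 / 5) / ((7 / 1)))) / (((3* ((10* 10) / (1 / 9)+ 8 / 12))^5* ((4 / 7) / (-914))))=-1371 / 45006655907317510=-0.00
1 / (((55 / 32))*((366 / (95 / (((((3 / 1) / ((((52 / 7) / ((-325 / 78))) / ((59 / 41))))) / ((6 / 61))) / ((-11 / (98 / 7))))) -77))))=-94867792 / 806805825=-0.12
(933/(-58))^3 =-812166237/195112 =-4162.56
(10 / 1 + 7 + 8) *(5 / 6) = 125 / 6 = 20.83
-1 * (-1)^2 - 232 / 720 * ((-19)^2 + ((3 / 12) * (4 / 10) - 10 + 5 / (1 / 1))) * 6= -34473 / 50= -689.46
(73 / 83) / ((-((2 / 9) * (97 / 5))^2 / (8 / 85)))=-0.00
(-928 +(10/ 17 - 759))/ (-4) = 28669/ 68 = 421.60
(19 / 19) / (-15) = -1 / 15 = -0.07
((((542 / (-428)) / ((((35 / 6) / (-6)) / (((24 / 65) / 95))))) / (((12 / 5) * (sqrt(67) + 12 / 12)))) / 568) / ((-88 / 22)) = 813 / 57794937200 - 813 * sqrt(67) / 57794937200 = -0.00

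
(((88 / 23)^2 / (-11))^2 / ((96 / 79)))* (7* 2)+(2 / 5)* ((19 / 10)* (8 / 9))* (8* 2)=1965302912 / 62964225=31.21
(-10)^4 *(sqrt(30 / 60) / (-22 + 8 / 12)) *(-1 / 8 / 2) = 1875 *sqrt(2) / 128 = 20.72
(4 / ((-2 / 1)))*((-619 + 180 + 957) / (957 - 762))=-1036 / 195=-5.31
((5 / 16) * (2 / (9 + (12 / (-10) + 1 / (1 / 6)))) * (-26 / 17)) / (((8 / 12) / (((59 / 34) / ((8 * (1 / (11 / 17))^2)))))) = -2320175 / 245885824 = -0.01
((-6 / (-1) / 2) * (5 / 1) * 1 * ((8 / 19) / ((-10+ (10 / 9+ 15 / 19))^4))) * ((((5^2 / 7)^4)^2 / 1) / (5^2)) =52736600390625000 / 33939340296816241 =1.55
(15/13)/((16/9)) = 135/208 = 0.65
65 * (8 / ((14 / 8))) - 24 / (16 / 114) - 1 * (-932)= 7407 / 7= 1058.14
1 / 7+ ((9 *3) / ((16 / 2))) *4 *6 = 568 / 7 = 81.14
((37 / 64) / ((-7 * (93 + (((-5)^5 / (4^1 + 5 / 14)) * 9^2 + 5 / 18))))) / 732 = 111 / 57061832576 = 0.00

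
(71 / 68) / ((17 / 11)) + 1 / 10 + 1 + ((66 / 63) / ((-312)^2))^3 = 2739742829088633305311 / 1542990699808271400960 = 1.78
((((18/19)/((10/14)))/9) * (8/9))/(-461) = -112/394155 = -0.00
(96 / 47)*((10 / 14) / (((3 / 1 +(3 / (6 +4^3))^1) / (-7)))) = -11200 / 3337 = -3.36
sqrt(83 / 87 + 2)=sqrt(22359) / 87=1.72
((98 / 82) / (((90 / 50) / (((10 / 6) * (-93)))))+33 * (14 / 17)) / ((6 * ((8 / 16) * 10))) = -2.52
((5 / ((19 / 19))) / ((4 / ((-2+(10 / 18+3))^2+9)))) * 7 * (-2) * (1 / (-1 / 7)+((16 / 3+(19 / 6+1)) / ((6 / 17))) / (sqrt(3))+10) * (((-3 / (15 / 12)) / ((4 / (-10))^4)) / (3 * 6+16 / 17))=9828125 / 3312+3174484375 * sqrt(3) / 357696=18339.05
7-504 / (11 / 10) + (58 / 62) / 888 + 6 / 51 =-2321953849 / 5147736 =-451.06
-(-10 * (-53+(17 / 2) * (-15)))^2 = -3258025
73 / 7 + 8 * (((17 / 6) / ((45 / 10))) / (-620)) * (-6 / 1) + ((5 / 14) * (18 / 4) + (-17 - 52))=-56.92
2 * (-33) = -66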